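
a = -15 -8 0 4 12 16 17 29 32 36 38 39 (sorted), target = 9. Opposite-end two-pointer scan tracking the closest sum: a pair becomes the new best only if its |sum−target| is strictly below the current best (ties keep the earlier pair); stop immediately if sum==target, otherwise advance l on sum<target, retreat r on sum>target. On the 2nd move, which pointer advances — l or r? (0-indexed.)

r

[0,11] -15+39=24 d=15 * → r--
[0,10] -15+38=23 d=14 * → r--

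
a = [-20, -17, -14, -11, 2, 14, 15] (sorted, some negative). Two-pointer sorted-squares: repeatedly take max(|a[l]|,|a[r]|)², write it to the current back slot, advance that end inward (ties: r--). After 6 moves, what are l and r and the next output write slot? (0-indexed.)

l=4, r=4, next write slot=0

l=0 r=6: |-20|>|15| out[6]=400, l++
l=1 r=6: |-17|>|15| out[5]=289, l++
l=2 r=6: |-14|<=|15| out[4]=225, r--
l=2 r=5: |-14|<=|14| out[3]=196, r--
l=2 r=4: |-14|>|2| out[2]=196, l++
l=3 r=4: |-11|>|2| out[1]=121, l++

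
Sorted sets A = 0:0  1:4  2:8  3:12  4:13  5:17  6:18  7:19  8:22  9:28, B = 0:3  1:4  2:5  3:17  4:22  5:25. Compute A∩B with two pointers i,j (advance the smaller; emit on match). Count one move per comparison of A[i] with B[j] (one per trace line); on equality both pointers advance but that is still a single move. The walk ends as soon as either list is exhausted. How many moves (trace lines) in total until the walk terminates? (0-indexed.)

i=0 j=0: 0<3, i++
i=1 j=0: 4>3, j++
i=1 j=1: 4==4 emit, i++,j++
i=2 j=2: 8>5, j++
i=2 j=3: 8<17, i++
i=3 j=3: 12<17, i++
i=4 j=3: 13<17, i++
i=5 j=3: 17==17 emit, i++,j++
i=6 j=4: 18<22, i++
i=7 j=4: 19<22, i++
i=8 j=4: 22==22 emit, i++,j++
i=9 j=5: 28>25, j++

12 moves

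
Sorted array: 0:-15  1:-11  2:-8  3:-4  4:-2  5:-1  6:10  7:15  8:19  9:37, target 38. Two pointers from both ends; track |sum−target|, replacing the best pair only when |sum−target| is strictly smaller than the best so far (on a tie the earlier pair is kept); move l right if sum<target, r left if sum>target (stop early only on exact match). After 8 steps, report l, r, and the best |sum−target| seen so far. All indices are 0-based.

l=7, r=8, best |Δ|=2

l=0 r=9: -15+37=22 d=16 *, l++
l=1 r=9: -11+37=26 d=12 *, l++
l=2 r=9: -8+37=29 d=9 *, l++
l=3 r=9: -4+37=33 d=5 *, l++
l=4 r=9: -2+37=35 d=3 *, l++
l=5 r=9: -1+37=36 d=2 *, l++
l=6 r=9: 10+37=47 d=9, r--
l=6 r=8: 10+19=29 d=9, l++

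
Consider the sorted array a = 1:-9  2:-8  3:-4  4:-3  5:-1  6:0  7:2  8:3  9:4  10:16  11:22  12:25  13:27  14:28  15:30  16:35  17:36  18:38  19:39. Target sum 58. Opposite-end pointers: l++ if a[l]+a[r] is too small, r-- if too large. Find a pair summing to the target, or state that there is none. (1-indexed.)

l=1 r=19: -9+39=30 <58, l++
l=2 r=19: -8+39=31 <58, l++
l=3 r=19: -4+39=35 <58, l++
l=4 r=19: -3+39=36 <58, l++
l=5 r=19: -1+39=38 <58, l++
l=6 r=19: 0+39=39 <58, l++
l=7 r=19: 2+39=41 <58, l++
l=8 r=19: 3+39=42 <58, l++
l=9 r=19: 4+39=43 <58, l++
l=10 r=19: 16+39=55 <58, l++
l=11 r=19: 22+39=61 >58, r--
l=11 r=18: 22+38=60 >58, r--
l=11 r=17: 22+36=58, found

(22, 36)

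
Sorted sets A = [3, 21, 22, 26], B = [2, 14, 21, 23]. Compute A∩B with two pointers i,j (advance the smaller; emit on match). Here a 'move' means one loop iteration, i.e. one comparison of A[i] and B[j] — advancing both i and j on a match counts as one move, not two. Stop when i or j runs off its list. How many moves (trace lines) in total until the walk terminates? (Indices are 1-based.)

6 moves

[i=1,j=1] 3>2 → j++
[i=1,j=2] 3<14 → i++
[i=2,j=2] 21>14 → j++
[i=2,j=3] 21==21 emit → i++,j++
[i=3,j=4] 22<23 → i++
[i=4,j=4] 26>23 → j++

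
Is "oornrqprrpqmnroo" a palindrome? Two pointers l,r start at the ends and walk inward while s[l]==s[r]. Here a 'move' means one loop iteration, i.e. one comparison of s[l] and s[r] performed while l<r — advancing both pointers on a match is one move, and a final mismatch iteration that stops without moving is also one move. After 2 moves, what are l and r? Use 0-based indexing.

[0,15] 'o'=='o' → l++,r--
[1,14] 'o'=='o' → l++,r--

l=2, r=13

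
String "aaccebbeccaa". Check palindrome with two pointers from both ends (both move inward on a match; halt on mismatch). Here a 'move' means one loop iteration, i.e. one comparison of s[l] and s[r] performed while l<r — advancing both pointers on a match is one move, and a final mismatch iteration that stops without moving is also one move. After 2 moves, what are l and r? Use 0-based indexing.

l=2, r=9

[0,11] 'a'=='a' → l++,r--
[1,10] 'a'=='a' → l++,r--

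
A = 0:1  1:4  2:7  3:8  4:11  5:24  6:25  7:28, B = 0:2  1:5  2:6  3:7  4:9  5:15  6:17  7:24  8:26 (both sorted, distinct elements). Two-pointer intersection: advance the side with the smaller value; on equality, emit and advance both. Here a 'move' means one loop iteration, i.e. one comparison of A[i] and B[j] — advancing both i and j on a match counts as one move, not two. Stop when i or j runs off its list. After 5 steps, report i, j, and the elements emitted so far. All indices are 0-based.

i=2, j=3, emitted=[]

i=0 j=0: 1<2, i++
i=1 j=0: 4>2, j++
i=1 j=1: 4<5, i++
i=2 j=1: 7>5, j++
i=2 j=2: 7>6, j++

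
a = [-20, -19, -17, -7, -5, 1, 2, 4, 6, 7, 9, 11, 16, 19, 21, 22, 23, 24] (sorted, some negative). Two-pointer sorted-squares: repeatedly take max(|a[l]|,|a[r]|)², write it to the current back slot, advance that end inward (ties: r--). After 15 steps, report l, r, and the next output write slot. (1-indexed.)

[1,18] |-20|<=|24| out[18]=576 → r--
[1,17] |-20|<=|23| out[17]=529 → r--
[1,16] |-20|<=|22| out[16]=484 → r--
[1,15] |-20|<=|21| out[15]=441 → r--
[1,14] |-20|>|19| out[14]=400 → l++
[2,14] |-19|<=|19| out[13]=361 → r--
[2,13] |-19|>|16| out[12]=361 → l++
[3,13] |-17|>|16| out[11]=289 → l++
[4,13] |-7|<=|16| out[10]=256 → r--
[4,12] |-7|<=|11| out[9]=121 → r--
[4,11] |-7|<=|9| out[8]=81 → r--
[4,10] |-7|<=|7| out[7]=49 → r--
[4,9] |-7|>|6| out[6]=49 → l++
[5,9] |-5|<=|6| out[5]=36 → r--
[5,8] |-5|>|4| out[4]=25 → l++

l=6, r=8, next write slot=3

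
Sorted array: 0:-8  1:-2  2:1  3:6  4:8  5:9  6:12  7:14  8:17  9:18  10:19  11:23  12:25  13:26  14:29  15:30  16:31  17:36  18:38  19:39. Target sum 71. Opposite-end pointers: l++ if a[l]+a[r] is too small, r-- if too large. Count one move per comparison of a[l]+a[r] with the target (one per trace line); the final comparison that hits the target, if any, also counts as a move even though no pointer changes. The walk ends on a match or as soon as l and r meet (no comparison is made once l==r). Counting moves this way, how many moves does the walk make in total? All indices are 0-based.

[0,19] -8+39=31 <71 → l++
[1,19] -2+39=37 <71 → l++
[2,19] 1+39=40 <71 → l++
[3,19] 6+39=45 <71 → l++
[4,19] 8+39=47 <71 → l++
[5,19] 9+39=48 <71 → l++
[6,19] 12+39=51 <71 → l++
[7,19] 14+39=53 <71 → l++
[8,19] 17+39=56 <71 → l++
[9,19] 18+39=57 <71 → l++
[10,19] 19+39=58 <71 → l++
[11,19] 23+39=62 <71 → l++
[12,19] 25+39=64 <71 → l++
[13,19] 26+39=65 <71 → l++
[14,19] 29+39=68 <71 → l++
[15,19] 30+39=69 <71 → l++
[16,19] 31+39=70 <71 → l++
[17,19] 36+39=75 >71 → r--
[17,18] 36+38=74 >71 → r--

19 moves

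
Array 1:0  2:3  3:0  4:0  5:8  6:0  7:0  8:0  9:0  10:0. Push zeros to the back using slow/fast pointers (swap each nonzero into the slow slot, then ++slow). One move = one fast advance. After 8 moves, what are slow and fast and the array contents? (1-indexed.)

(s=1,f=1) a[fast]=0 → fast++
(s=1,f=2) a[fast]=3≠0 swap→a[1]=3 → slow++,fast++
(s=2,f=3) a[fast]=0 → fast++
(s=2,f=4) a[fast]=0 → fast++
(s=2,f=5) a[fast]=8≠0 swap→a[2]=8 → slow++,fast++
(s=3,f=6) a[fast]=0 → fast++
(s=3,f=7) a[fast]=0 → fast++
(s=3,f=8) a[fast]=0 → fast++

slow=3, fast=9, a=[3, 8, 0, 0, 0, 0, 0, 0, 0, 0]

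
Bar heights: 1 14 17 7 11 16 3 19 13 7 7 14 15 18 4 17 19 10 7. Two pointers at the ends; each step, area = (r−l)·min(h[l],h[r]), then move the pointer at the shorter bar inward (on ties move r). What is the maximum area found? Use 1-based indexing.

l=1 r=19: min(1,7)*18=18 best=18 *, l++
l=2 r=19: min(14,7)*17=119 best=119 *, r--
l=2 r=18: min(14,10)*16=160 best=160 *, r--
l=2 r=17: min(14,19)*15=210 best=210 *, l++
l=3 r=17: min(17,19)*14=238 best=238 *, l++
l=4 r=17: min(7,19)*13=91 best=238, l++
l=5 r=17: min(11,19)*12=132 best=238, l++
l=6 r=17: min(16,19)*11=176 best=238, l++
l=7 r=17: min(3,19)*10=30 best=238, l++
l=8 r=17: min(19,19)*9=171 best=238, r--
l=8 r=16: min(19,17)*8=136 best=238, r--
l=8 r=15: min(19,4)*7=28 best=238, r--
l=8 r=14: min(19,18)*6=108 best=238, r--
l=8 r=13: min(19,15)*5=75 best=238, r--
l=8 r=12: min(19,14)*4=56 best=238, r--
l=8 r=11: min(19,7)*3=21 best=238, r--
l=8 r=10: min(19,7)*2=14 best=238, r--
l=8 r=9: min(19,13)*1=13 best=238, r--

max area = 238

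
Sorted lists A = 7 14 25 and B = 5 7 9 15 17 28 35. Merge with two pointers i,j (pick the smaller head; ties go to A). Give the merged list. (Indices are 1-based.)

i=1 j=1: A[i]=7>B[j]=5 take 5, j++
i=1 j=2: A[i]=7<=B[j]=7 take 7, i++
i=2 j=2: A[i]=14>B[j]=7 take 7, j++
i=2 j=3: A[i]=14>B[j]=9 take 9, j++
i=2 j=4: A[i]=14<=B[j]=15 take 14, i++
i=3 j=4: A[i]=25>B[j]=15 take 15, j++
i=3 j=5: A[i]=25>B[j]=17 take 17, j++
i=3 j=6: A[i]=25<=B[j]=28 take 25, i++
i=4 j=6: A done, take B[j]=28, j++
i=4 j=7: A done, take B[j]=35, j++

[5, 7, 7, 9, 14, 15, 17, 25, 28, 35]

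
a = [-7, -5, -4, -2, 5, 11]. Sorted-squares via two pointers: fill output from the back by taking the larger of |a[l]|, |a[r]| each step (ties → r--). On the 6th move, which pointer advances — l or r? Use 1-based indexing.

r

[1,6] |-7|<=|11| out[6]=121 → r--
[1,5] |-7|>|5| out[5]=49 → l++
[2,5] |-5|<=|5| out[4]=25 → r--
[2,4] |-5|>|-2| out[3]=25 → l++
[3,4] |-4|>|-2| out[2]=16 → l++
[4,4] |-2|<=|-2| out[1]=4 → r--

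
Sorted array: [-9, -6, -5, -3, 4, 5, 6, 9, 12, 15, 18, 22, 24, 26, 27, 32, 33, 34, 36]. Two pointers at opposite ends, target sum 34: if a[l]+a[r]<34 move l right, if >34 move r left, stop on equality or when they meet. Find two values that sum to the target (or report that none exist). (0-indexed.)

(12, 22)

[0,18] -9+36=27 <34 → l++
[1,18] -6+36=30 <34 → l++
[2,18] -5+36=31 <34 → l++
[3,18] -3+36=33 <34 → l++
[4,18] 4+36=40 >34 → r--
[4,17] 4+34=38 >34 → r--
[4,16] 4+33=37 >34 → r--
[4,15] 4+32=36 >34 → r--
[4,14] 4+27=31 <34 → l++
[5,14] 5+27=32 <34 → l++
[6,14] 6+27=33 <34 → l++
[7,14] 9+27=36 >34 → r--
[7,13] 9+26=35 >34 → r--
[7,12] 9+24=33 <34 → l++
[8,12] 12+24=36 >34 → r--
[8,11] 12+22=34 → found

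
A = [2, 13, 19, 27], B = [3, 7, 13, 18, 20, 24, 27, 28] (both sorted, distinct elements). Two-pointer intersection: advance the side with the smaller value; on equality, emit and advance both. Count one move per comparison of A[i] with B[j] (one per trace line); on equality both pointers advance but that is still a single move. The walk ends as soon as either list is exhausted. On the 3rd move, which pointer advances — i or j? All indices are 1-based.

j

[i=1,j=1] 2<3 → i++
[i=2,j=1] 13>3 → j++
[i=2,j=2] 13>7 → j++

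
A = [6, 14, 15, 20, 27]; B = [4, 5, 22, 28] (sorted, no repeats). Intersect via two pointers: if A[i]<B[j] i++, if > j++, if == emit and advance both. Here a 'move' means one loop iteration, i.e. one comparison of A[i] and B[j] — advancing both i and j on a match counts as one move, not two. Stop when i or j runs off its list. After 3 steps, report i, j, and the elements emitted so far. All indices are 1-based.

[i=1,j=1] 6>4 → j++
[i=1,j=2] 6>5 → j++
[i=1,j=3] 6<22 → i++

i=2, j=3, emitted=[]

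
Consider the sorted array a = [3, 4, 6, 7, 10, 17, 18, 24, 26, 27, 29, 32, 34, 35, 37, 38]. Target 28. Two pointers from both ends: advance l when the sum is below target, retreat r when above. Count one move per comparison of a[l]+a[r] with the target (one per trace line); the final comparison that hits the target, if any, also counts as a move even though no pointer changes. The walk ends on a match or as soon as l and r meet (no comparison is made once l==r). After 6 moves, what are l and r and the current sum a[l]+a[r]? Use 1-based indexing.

l=1, r=10, sum=30

[1,16] 3+38=41 >28 → r--
[1,15] 3+37=40 >28 → r--
[1,14] 3+35=38 >28 → r--
[1,13] 3+34=37 >28 → r--
[1,12] 3+32=35 >28 → r--
[1,11] 3+29=32 >28 → r--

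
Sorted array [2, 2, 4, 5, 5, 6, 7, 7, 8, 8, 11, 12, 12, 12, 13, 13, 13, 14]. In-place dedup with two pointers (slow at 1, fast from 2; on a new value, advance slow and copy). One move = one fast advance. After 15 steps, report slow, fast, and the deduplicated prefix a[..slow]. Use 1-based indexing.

(s=1,f=2) a[fast]=2=a[slow] dup → fast++
(s=1,f=3) a[fast]=4≠a[slow]=2 write a[2]=4 → slow++,fast++
(s=2,f=4) a[fast]=5≠a[slow]=4 write a[3]=5 → slow++,fast++
(s=3,f=5) a[fast]=5=a[slow] dup → fast++
(s=3,f=6) a[fast]=6≠a[slow]=5 write a[4]=6 → slow++,fast++
(s=4,f=7) a[fast]=7≠a[slow]=6 write a[5]=7 → slow++,fast++
(s=5,f=8) a[fast]=7=a[slow] dup → fast++
(s=5,f=9) a[fast]=8≠a[slow]=7 write a[6]=8 → slow++,fast++
(s=6,f=10) a[fast]=8=a[slow] dup → fast++
(s=6,f=11) a[fast]=11≠a[slow]=8 write a[7]=11 → slow++,fast++
(s=7,f=12) a[fast]=12≠a[slow]=11 write a[8]=12 → slow++,fast++
(s=8,f=13) a[fast]=12=a[slow] dup → fast++
(s=8,f=14) a[fast]=12=a[slow] dup → fast++
(s=8,f=15) a[fast]=13≠a[slow]=12 write a[9]=13 → slow++,fast++
(s=9,f=16) a[fast]=13=a[slow] dup → fast++

slow=9, fast=17, prefix=[2, 4, 5, 6, 7, 8, 11, 12, 13]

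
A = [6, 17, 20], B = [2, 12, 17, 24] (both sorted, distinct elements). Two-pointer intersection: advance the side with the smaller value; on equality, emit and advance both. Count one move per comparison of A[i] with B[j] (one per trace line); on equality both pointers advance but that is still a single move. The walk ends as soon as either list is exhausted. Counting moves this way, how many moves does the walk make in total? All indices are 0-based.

5 moves

[i=0,j=0] 6>2 → j++
[i=0,j=1] 6<12 → i++
[i=1,j=1] 17>12 → j++
[i=1,j=2] 17==17 emit → i++,j++
[i=2,j=3] 20<24 → i++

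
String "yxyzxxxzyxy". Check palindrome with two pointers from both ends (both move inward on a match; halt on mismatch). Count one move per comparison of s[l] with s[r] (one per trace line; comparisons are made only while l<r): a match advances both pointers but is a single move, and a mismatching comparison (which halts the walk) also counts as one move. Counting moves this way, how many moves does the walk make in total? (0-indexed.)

5 moves

[0,10] 'y'=='y' → l++,r--
[1,9] 'x'=='x' → l++,r--
[2,8] 'y'=='y' → l++,r--
[3,7] 'z'=='z' → l++,r--
[4,6] 'x'=='x' → l++,r--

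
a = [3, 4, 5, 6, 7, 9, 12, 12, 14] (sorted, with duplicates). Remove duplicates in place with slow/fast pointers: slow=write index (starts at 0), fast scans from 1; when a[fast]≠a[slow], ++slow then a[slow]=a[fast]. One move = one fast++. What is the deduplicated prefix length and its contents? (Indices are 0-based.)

length 8; prefix = [3, 4, 5, 6, 7, 9, 12, 14]

slow=0 fast=1: a[fast]=4≠a[slow]=3 write a[1]=4, slow++,fast++
slow=1 fast=2: a[fast]=5≠a[slow]=4 write a[2]=5, slow++,fast++
slow=2 fast=3: a[fast]=6≠a[slow]=5 write a[3]=6, slow++,fast++
slow=3 fast=4: a[fast]=7≠a[slow]=6 write a[4]=7, slow++,fast++
slow=4 fast=5: a[fast]=9≠a[slow]=7 write a[5]=9, slow++,fast++
slow=5 fast=6: a[fast]=12≠a[slow]=9 write a[6]=12, slow++,fast++
slow=6 fast=7: a[fast]=12=a[slow] dup, fast++
slow=6 fast=8: a[fast]=14≠a[slow]=12 write a[7]=14, slow++,fast++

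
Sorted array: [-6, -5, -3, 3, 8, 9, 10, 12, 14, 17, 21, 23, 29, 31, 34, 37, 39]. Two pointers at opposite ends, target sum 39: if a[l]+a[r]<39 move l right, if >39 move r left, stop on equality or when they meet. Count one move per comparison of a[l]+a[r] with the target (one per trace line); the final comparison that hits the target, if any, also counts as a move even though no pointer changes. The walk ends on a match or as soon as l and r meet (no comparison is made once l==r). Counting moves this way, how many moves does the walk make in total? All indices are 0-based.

8 moves

[0,16] -6+39=33 <39 → l++
[1,16] -5+39=34 <39 → l++
[2,16] -3+39=36 <39 → l++
[3,16] 3+39=42 >39 → r--
[3,15] 3+37=40 >39 → r--
[3,14] 3+34=37 <39 → l++
[4,14] 8+34=42 >39 → r--
[4,13] 8+31=39 → found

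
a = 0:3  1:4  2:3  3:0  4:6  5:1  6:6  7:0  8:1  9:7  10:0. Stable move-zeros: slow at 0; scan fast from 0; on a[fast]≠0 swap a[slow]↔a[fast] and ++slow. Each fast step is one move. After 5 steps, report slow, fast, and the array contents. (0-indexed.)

(s=0,f=0) a[fast]=3≠0 swap→a[0]=3 → slow++,fast++
(s=1,f=1) a[fast]=4≠0 swap→a[1]=4 → slow++,fast++
(s=2,f=2) a[fast]=3≠0 swap→a[2]=3 → slow++,fast++
(s=3,f=3) a[fast]=0 → fast++
(s=3,f=4) a[fast]=6≠0 swap→a[3]=6 → slow++,fast++

slow=4, fast=5, a=[3, 4, 3, 6, 0, 1, 6, 0, 1, 7, 0]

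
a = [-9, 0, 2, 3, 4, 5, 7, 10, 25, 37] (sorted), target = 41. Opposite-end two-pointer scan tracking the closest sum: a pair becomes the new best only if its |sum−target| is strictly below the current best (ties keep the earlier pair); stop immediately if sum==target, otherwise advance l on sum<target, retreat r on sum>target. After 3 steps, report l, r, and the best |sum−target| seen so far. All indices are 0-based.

[0,9] -9+37=28 d=13 * → l++
[1,9] 0+37=37 d=4 * → l++
[2,9] 2+37=39 d=2 * → l++

l=3, r=9, best |Δ|=2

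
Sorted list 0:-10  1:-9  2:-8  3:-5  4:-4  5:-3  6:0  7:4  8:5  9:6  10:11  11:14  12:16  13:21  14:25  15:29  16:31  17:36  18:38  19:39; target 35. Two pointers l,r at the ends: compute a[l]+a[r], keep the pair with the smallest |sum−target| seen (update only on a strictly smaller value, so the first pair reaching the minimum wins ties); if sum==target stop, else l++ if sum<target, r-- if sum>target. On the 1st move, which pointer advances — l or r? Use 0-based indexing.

l

l=0 r=19: -10+39=29 d=6 *, l++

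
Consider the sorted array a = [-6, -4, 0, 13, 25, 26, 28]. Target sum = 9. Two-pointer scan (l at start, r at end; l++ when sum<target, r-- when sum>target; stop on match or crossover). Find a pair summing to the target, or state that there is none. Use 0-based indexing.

(-4, 13)

[0,6] -6+28=22 >9 → r--
[0,5] -6+26=20 >9 → r--
[0,4] -6+25=19 >9 → r--
[0,3] -6+13=7 <9 → l++
[1,3] -4+13=9 → found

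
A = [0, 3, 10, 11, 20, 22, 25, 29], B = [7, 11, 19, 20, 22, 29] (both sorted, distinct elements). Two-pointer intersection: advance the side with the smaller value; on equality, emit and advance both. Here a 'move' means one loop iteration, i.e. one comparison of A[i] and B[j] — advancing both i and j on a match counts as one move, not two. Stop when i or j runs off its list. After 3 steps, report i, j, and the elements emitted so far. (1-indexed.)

i=3, j=2, emitted=[]

i=1 j=1: 0<7, i++
i=2 j=1: 3<7, i++
i=3 j=1: 10>7, j++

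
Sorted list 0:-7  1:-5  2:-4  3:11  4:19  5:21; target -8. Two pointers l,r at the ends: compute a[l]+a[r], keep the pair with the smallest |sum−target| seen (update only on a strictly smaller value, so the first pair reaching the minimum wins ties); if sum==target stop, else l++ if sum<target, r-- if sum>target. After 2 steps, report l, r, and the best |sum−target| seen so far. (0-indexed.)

l=0, r=3, best |Δ|=20

l=0 r=5: -7+21=14 d=22 *, r--
l=0 r=4: -7+19=12 d=20 *, r--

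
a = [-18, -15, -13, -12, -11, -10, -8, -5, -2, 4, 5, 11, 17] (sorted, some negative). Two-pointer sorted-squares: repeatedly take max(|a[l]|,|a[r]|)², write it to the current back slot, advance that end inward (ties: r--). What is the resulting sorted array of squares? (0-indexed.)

l=0 r=12: |-18|>|17| out[12]=324, l++
l=1 r=12: |-15|<=|17| out[11]=289, r--
l=1 r=11: |-15|>|11| out[10]=225, l++
l=2 r=11: |-13|>|11| out[9]=169, l++
l=3 r=11: |-12|>|11| out[8]=144, l++
l=4 r=11: |-11|<=|11| out[7]=121, r--
l=4 r=10: |-11|>|5| out[6]=121, l++
l=5 r=10: |-10|>|5| out[5]=100, l++
l=6 r=10: |-8|>|5| out[4]=64, l++
l=7 r=10: |-5|<=|5| out[3]=25, r--
l=7 r=9: |-5|>|4| out[2]=25, l++
l=8 r=9: |-2|<=|4| out[1]=16, r--
l=8 r=8: |-2|<=|-2| out[0]=4, r--

[4, 16, 25, 25, 64, 100, 121, 121, 144, 169, 225, 289, 324]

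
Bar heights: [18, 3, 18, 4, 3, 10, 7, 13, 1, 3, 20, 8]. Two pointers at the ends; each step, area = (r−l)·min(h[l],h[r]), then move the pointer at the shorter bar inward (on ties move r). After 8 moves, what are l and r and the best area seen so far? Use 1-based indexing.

l=1 r=12: min(18,8)*11=88 best=88 *, r--
l=1 r=11: min(18,20)*10=180 best=180 *, l++
l=2 r=11: min(3,20)*9=27 best=180, l++
l=3 r=11: min(18,20)*8=144 best=180, l++
l=4 r=11: min(4,20)*7=28 best=180, l++
l=5 r=11: min(3,20)*6=18 best=180, l++
l=6 r=11: min(10,20)*5=50 best=180, l++
l=7 r=11: min(7,20)*4=28 best=180, l++

l=8, r=11, best area=180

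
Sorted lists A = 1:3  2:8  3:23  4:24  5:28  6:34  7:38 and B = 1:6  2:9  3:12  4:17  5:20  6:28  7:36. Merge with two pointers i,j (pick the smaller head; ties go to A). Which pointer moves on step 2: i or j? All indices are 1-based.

i=1 j=1: A[i]=3<=B[j]=6 take 3, i++
i=2 j=1: A[i]=8>B[j]=6 take 6, j++

j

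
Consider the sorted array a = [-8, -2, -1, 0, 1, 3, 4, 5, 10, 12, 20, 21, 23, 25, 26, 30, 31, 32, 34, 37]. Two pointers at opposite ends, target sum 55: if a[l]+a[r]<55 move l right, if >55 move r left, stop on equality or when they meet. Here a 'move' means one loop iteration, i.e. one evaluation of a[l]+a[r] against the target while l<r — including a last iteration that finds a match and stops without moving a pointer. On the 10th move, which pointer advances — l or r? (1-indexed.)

[1,20] -8+37=29 <55 → l++
[2,20] -2+37=35 <55 → l++
[3,20] -1+37=36 <55 → l++
[4,20] 0+37=37 <55 → l++
[5,20] 1+37=38 <55 → l++
[6,20] 3+37=40 <55 → l++
[7,20] 4+37=41 <55 → l++
[8,20] 5+37=42 <55 → l++
[9,20] 10+37=47 <55 → l++
[10,20] 12+37=49 <55 → l++

l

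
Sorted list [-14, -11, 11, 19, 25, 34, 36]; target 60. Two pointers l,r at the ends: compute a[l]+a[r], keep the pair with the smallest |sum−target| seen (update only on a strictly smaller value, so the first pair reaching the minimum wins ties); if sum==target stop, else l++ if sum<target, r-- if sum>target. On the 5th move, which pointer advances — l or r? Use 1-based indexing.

[1,7] -14+36=22 d=38 * → l++
[2,7] -11+36=25 d=35 * → l++
[3,7] 11+36=47 d=13 * → l++
[4,7] 19+36=55 d=5 * → l++
[5,7] 25+36=61 d=1 * → r--

r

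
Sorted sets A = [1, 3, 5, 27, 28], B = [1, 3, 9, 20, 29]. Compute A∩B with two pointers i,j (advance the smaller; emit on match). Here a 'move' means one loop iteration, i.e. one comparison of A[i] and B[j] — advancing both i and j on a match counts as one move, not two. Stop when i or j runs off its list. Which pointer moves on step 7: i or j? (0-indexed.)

i=0 j=0: 1==1 emit, i++,j++
i=1 j=1: 3==3 emit, i++,j++
i=2 j=2: 5<9, i++
i=3 j=2: 27>9, j++
i=3 j=3: 27>20, j++
i=3 j=4: 27<29, i++
i=4 j=4: 28<29, i++

i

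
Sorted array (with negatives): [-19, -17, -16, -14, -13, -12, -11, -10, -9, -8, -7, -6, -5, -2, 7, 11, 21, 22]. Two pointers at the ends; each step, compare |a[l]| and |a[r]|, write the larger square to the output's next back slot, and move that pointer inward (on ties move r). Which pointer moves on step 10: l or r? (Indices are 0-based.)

l

l=0 r=17: |-19|<=|22| out[17]=484, r--
l=0 r=16: |-19|<=|21| out[16]=441, r--
l=0 r=15: |-19|>|11| out[15]=361, l++
l=1 r=15: |-17|>|11| out[14]=289, l++
l=2 r=15: |-16|>|11| out[13]=256, l++
l=3 r=15: |-14|>|11| out[12]=196, l++
l=4 r=15: |-13|>|11| out[11]=169, l++
l=5 r=15: |-12|>|11| out[10]=144, l++
l=6 r=15: |-11|<=|11| out[9]=121, r--
l=6 r=14: |-11|>|7| out[8]=121, l++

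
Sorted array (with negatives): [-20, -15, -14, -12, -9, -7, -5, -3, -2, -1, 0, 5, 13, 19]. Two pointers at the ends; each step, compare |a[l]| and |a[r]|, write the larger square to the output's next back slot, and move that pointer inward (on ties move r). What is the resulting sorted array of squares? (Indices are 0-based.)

[0, 1, 4, 9, 25, 25, 49, 81, 144, 169, 196, 225, 361, 400]

l=0 r=13: |-20|>|19| out[13]=400, l++
l=1 r=13: |-15|<=|19| out[12]=361, r--
l=1 r=12: |-15|>|13| out[11]=225, l++
l=2 r=12: |-14|>|13| out[10]=196, l++
l=3 r=12: |-12|<=|13| out[9]=169, r--
l=3 r=11: |-12|>|5| out[8]=144, l++
l=4 r=11: |-9|>|5| out[7]=81, l++
l=5 r=11: |-7|>|5| out[6]=49, l++
l=6 r=11: |-5|<=|5| out[5]=25, r--
l=6 r=10: |-5|>|0| out[4]=25, l++
l=7 r=10: |-3|>|0| out[3]=9, l++
l=8 r=10: |-2|>|0| out[2]=4, l++
l=9 r=10: |-1|>|0| out[1]=1, l++
l=10 r=10: |0|<=|0| out[0]=0, r--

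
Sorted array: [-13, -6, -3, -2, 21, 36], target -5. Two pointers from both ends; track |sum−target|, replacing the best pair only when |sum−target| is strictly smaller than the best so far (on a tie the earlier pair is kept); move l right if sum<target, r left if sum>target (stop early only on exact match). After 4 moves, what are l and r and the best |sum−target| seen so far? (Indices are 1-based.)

[1,6] -13+36=23 d=28 * → r--
[1,5] -13+21=8 d=13 * → r--
[1,4] -13+-2=-15 d=10 * → l++
[2,4] -6+-2=-8 d=3 * → l++

l=3, r=4, best |Δ|=3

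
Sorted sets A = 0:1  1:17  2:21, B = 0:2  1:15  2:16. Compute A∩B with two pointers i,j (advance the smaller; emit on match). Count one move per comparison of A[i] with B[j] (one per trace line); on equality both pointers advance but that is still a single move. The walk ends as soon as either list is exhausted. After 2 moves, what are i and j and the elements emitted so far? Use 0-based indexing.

i=1, j=1, emitted=[]

[i=0,j=0] 1<2 → i++
[i=1,j=0] 17>2 → j++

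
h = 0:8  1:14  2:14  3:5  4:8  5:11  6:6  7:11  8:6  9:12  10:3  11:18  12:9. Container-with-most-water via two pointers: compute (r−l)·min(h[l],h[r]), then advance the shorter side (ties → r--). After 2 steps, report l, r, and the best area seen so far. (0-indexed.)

l=1, r=11, best area=99

l=0 r=12: min(8,9)*12=96 best=96 *, l++
l=1 r=12: min(14,9)*11=99 best=99 *, r--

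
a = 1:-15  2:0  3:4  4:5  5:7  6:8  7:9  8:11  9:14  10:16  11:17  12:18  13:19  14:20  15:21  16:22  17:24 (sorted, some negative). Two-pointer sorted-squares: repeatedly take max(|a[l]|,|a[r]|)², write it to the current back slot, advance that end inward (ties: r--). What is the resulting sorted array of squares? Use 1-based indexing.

[0, 16, 25, 49, 64, 81, 121, 196, 225, 256, 289, 324, 361, 400, 441, 484, 576]

l=1 r=17: |-15|<=|24| out[17]=576, r--
l=1 r=16: |-15|<=|22| out[16]=484, r--
l=1 r=15: |-15|<=|21| out[15]=441, r--
l=1 r=14: |-15|<=|20| out[14]=400, r--
l=1 r=13: |-15|<=|19| out[13]=361, r--
l=1 r=12: |-15|<=|18| out[12]=324, r--
l=1 r=11: |-15|<=|17| out[11]=289, r--
l=1 r=10: |-15|<=|16| out[10]=256, r--
l=1 r=9: |-15|>|14| out[9]=225, l++
l=2 r=9: |0|<=|14| out[8]=196, r--
l=2 r=8: |0|<=|11| out[7]=121, r--
l=2 r=7: |0|<=|9| out[6]=81, r--
l=2 r=6: |0|<=|8| out[5]=64, r--
l=2 r=5: |0|<=|7| out[4]=49, r--
l=2 r=4: |0|<=|5| out[3]=25, r--
l=2 r=3: |0|<=|4| out[2]=16, r--
l=2 r=2: |0|<=|0| out[1]=0, r--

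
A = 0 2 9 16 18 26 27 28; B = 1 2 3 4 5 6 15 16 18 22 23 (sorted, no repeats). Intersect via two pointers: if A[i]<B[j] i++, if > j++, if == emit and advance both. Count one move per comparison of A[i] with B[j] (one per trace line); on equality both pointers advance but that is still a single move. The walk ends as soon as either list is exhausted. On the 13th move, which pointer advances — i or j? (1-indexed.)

j

i=1 j=1: 0<1, i++
i=2 j=1: 2>1, j++
i=2 j=2: 2==2 emit, i++,j++
i=3 j=3: 9>3, j++
i=3 j=4: 9>4, j++
i=3 j=5: 9>5, j++
i=3 j=6: 9>6, j++
i=3 j=7: 9<15, i++
i=4 j=7: 16>15, j++
i=4 j=8: 16==16 emit, i++,j++
i=5 j=9: 18==18 emit, i++,j++
i=6 j=10: 26>22, j++
i=6 j=11: 26>23, j++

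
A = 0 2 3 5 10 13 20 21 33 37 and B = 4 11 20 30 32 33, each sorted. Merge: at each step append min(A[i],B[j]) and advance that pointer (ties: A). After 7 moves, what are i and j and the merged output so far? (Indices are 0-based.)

i=5, j=2, merged so far=[0, 2, 3, 4, 5, 10, 11]

i=0 j=0: A[i]=0<=B[j]=4 take 0, i++
i=1 j=0: A[i]=2<=B[j]=4 take 2, i++
i=2 j=0: A[i]=3<=B[j]=4 take 3, i++
i=3 j=0: A[i]=5>B[j]=4 take 4, j++
i=3 j=1: A[i]=5<=B[j]=11 take 5, i++
i=4 j=1: A[i]=10<=B[j]=11 take 10, i++
i=5 j=1: A[i]=13>B[j]=11 take 11, j++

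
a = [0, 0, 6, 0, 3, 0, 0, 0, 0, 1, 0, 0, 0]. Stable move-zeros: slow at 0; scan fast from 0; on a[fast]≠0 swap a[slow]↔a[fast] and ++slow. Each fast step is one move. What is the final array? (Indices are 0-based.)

(s=0,f=0) a[fast]=0 → fast++
(s=0,f=1) a[fast]=0 → fast++
(s=0,f=2) a[fast]=6≠0 swap→a[0]=6 → slow++,fast++
(s=1,f=3) a[fast]=0 → fast++
(s=1,f=4) a[fast]=3≠0 swap→a[1]=3 → slow++,fast++
(s=2,f=5) a[fast]=0 → fast++
(s=2,f=6) a[fast]=0 → fast++
(s=2,f=7) a[fast]=0 → fast++
(s=2,f=8) a[fast]=0 → fast++
(s=2,f=9) a[fast]=1≠0 swap→a[2]=1 → slow++,fast++
(s=3,f=10) a[fast]=0 → fast++
(s=3,f=11) a[fast]=0 → fast++
(s=3,f=12) a[fast]=0 → fast++

[6, 3, 1, 0, 0, 0, 0, 0, 0, 0, 0, 0, 0]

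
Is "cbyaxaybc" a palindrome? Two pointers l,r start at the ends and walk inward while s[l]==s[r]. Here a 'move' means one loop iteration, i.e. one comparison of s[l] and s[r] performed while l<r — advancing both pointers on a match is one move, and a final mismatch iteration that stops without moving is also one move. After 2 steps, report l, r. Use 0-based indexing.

l=0 r=8: 'c'=='c', l++,r--
l=1 r=7: 'b'=='b', l++,r--

l=2, r=6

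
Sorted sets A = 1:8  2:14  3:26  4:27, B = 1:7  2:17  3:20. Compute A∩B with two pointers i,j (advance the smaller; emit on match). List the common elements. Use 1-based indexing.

i=1 j=1: 8>7, j++
i=1 j=2: 8<17, i++
i=2 j=2: 14<17, i++
i=3 j=2: 26>17, j++
i=3 j=3: 26>20, j++

intersection = []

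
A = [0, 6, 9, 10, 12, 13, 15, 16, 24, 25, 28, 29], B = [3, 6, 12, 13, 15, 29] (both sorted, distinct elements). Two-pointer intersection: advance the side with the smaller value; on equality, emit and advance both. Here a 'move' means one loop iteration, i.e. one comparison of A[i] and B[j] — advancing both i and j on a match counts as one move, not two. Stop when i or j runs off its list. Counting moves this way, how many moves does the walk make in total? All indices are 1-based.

13 moves

[i=1,j=1] 0<3 → i++
[i=2,j=1] 6>3 → j++
[i=2,j=2] 6==6 emit → i++,j++
[i=3,j=3] 9<12 → i++
[i=4,j=3] 10<12 → i++
[i=5,j=3] 12==12 emit → i++,j++
[i=6,j=4] 13==13 emit → i++,j++
[i=7,j=5] 15==15 emit → i++,j++
[i=8,j=6] 16<29 → i++
[i=9,j=6] 24<29 → i++
[i=10,j=6] 25<29 → i++
[i=11,j=6] 28<29 → i++
[i=12,j=6] 29==29 emit → i++,j++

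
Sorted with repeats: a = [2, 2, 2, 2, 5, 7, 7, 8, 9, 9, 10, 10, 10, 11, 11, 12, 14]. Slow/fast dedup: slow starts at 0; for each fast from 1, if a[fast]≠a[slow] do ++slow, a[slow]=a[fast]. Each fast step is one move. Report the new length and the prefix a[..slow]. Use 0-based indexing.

length 9; prefix = [2, 5, 7, 8, 9, 10, 11, 12, 14]

slow=0 fast=1: a[fast]=2=a[slow] dup, fast++
slow=0 fast=2: a[fast]=2=a[slow] dup, fast++
slow=0 fast=3: a[fast]=2=a[slow] dup, fast++
slow=0 fast=4: a[fast]=5≠a[slow]=2 write a[1]=5, slow++,fast++
slow=1 fast=5: a[fast]=7≠a[slow]=5 write a[2]=7, slow++,fast++
slow=2 fast=6: a[fast]=7=a[slow] dup, fast++
slow=2 fast=7: a[fast]=8≠a[slow]=7 write a[3]=8, slow++,fast++
slow=3 fast=8: a[fast]=9≠a[slow]=8 write a[4]=9, slow++,fast++
slow=4 fast=9: a[fast]=9=a[slow] dup, fast++
slow=4 fast=10: a[fast]=10≠a[slow]=9 write a[5]=10, slow++,fast++
slow=5 fast=11: a[fast]=10=a[slow] dup, fast++
slow=5 fast=12: a[fast]=10=a[slow] dup, fast++
slow=5 fast=13: a[fast]=11≠a[slow]=10 write a[6]=11, slow++,fast++
slow=6 fast=14: a[fast]=11=a[slow] dup, fast++
slow=6 fast=15: a[fast]=12≠a[slow]=11 write a[7]=12, slow++,fast++
slow=7 fast=16: a[fast]=14≠a[slow]=12 write a[8]=14, slow++,fast++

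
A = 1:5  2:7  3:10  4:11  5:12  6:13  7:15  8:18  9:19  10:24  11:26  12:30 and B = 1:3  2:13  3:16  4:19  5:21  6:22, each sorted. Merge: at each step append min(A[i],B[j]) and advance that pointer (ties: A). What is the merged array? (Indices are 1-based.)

[3, 5, 7, 10, 11, 12, 13, 13, 15, 16, 18, 19, 19, 21, 22, 24, 26, 30]

[i=1,j=1] A[i]=5>B[j]=3 take 3 → j++
[i=1,j=2] A[i]=5<=B[j]=13 take 5 → i++
[i=2,j=2] A[i]=7<=B[j]=13 take 7 → i++
[i=3,j=2] A[i]=10<=B[j]=13 take 10 → i++
[i=4,j=2] A[i]=11<=B[j]=13 take 11 → i++
[i=5,j=2] A[i]=12<=B[j]=13 take 12 → i++
[i=6,j=2] A[i]=13<=B[j]=13 take 13 → i++
[i=7,j=2] A[i]=15>B[j]=13 take 13 → j++
[i=7,j=3] A[i]=15<=B[j]=16 take 15 → i++
[i=8,j=3] A[i]=18>B[j]=16 take 16 → j++
[i=8,j=4] A[i]=18<=B[j]=19 take 18 → i++
[i=9,j=4] A[i]=19<=B[j]=19 take 19 → i++
[i=10,j=4] A[i]=24>B[j]=19 take 19 → j++
[i=10,j=5] A[i]=24>B[j]=21 take 21 → j++
[i=10,j=6] A[i]=24>B[j]=22 take 22 → j++
[i=10,j=7] B done, take A[i]=24 → i++
[i=11,j=7] B done, take A[i]=26 → i++
[i=12,j=7] B done, take A[i]=30 → i++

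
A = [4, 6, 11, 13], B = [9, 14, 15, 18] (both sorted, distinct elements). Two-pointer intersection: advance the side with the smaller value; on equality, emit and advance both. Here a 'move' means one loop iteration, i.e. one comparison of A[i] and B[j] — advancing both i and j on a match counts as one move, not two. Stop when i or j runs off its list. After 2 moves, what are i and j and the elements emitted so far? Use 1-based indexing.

[i=1,j=1] 4<9 → i++
[i=2,j=1] 6<9 → i++

i=3, j=1, emitted=[]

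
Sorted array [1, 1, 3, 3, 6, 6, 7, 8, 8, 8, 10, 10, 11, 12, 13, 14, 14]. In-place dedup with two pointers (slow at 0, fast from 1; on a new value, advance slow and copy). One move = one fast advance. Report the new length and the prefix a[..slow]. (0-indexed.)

length 10; prefix = [1, 3, 6, 7, 8, 10, 11, 12, 13, 14]

(s=0,f=1) a[fast]=1=a[slow] dup → fast++
(s=0,f=2) a[fast]=3≠a[slow]=1 write a[1]=3 → slow++,fast++
(s=1,f=3) a[fast]=3=a[slow] dup → fast++
(s=1,f=4) a[fast]=6≠a[slow]=3 write a[2]=6 → slow++,fast++
(s=2,f=5) a[fast]=6=a[slow] dup → fast++
(s=2,f=6) a[fast]=7≠a[slow]=6 write a[3]=7 → slow++,fast++
(s=3,f=7) a[fast]=8≠a[slow]=7 write a[4]=8 → slow++,fast++
(s=4,f=8) a[fast]=8=a[slow] dup → fast++
(s=4,f=9) a[fast]=8=a[slow] dup → fast++
(s=4,f=10) a[fast]=10≠a[slow]=8 write a[5]=10 → slow++,fast++
(s=5,f=11) a[fast]=10=a[slow] dup → fast++
(s=5,f=12) a[fast]=11≠a[slow]=10 write a[6]=11 → slow++,fast++
(s=6,f=13) a[fast]=12≠a[slow]=11 write a[7]=12 → slow++,fast++
(s=7,f=14) a[fast]=13≠a[slow]=12 write a[8]=13 → slow++,fast++
(s=8,f=15) a[fast]=14≠a[slow]=13 write a[9]=14 → slow++,fast++
(s=9,f=16) a[fast]=14=a[slow] dup → fast++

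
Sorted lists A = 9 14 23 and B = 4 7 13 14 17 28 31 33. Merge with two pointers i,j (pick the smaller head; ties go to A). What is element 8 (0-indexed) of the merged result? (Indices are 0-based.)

merged[8] = 28

[i=0,j=0] A[i]=9>B[j]=4 take 4 → j++
[i=0,j=1] A[i]=9>B[j]=7 take 7 → j++
[i=0,j=2] A[i]=9<=B[j]=13 take 9 → i++
[i=1,j=2] A[i]=14>B[j]=13 take 13 → j++
[i=1,j=3] A[i]=14<=B[j]=14 take 14 → i++
[i=2,j=3] A[i]=23>B[j]=14 take 14 → j++
[i=2,j=4] A[i]=23>B[j]=17 take 17 → j++
[i=2,j=5] A[i]=23<=B[j]=28 take 23 → i++
[i=3,j=5] A done, take B[j]=28 → j++
[i=3,j=6] A done, take B[j]=31 → j++
[i=3,j=7] A done, take B[j]=33 → j++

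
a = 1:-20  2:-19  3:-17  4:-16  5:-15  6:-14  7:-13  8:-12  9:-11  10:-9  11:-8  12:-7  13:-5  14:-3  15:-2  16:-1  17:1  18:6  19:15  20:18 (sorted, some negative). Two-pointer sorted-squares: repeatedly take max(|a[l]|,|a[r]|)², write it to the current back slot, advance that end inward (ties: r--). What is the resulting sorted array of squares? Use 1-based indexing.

[1, 1, 4, 9, 25, 36, 49, 64, 81, 121, 144, 169, 196, 225, 225, 256, 289, 324, 361, 400]

l=1 r=20: |-20|>|18| out[20]=400, l++
l=2 r=20: |-19|>|18| out[19]=361, l++
l=3 r=20: |-17|<=|18| out[18]=324, r--
l=3 r=19: |-17|>|15| out[17]=289, l++
l=4 r=19: |-16|>|15| out[16]=256, l++
l=5 r=19: |-15|<=|15| out[15]=225, r--
l=5 r=18: |-15|>|6| out[14]=225, l++
l=6 r=18: |-14|>|6| out[13]=196, l++
l=7 r=18: |-13|>|6| out[12]=169, l++
l=8 r=18: |-12|>|6| out[11]=144, l++
l=9 r=18: |-11|>|6| out[10]=121, l++
l=10 r=18: |-9|>|6| out[9]=81, l++
l=11 r=18: |-8|>|6| out[8]=64, l++
l=12 r=18: |-7|>|6| out[7]=49, l++
l=13 r=18: |-5|<=|6| out[6]=36, r--
l=13 r=17: |-5|>|1| out[5]=25, l++
l=14 r=17: |-3|>|1| out[4]=9, l++
l=15 r=17: |-2|>|1| out[3]=4, l++
l=16 r=17: |-1|<=|1| out[2]=1, r--
l=16 r=16: |-1|<=|-1| out[1]=1, r--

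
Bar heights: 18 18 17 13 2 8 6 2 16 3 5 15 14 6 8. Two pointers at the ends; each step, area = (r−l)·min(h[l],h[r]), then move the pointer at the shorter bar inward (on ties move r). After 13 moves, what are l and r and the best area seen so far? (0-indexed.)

l=0 r=14: min(18,8)*14=112 best=112 *, r--
l=0 r=13: min(18,6)*13=78 best=112, r--
l=0 r=12: min(18,14)*12=168 best=168 *, r--
l=0 r=11: min(18,15)*11=165 best=168, r--
l=0 r=10: min(18,5)*10=50 best=168, r--
l=0 r=9: min(18,3)*9=27 best=168, r--
l=0 r=8: min(18,16)*8=128 best=168, r--
l=0 r=7: min(18,2)*7=14 best=168, r--
l=0 r=6: min(18,6)*6=36 best=168, r--
l=0 r=5: min(18,8)*5=40 best=168, r--
l=0 r=4: min(18,2)*4=8 best=168, r--
l=0 r=3: min(18,13)*3=39 best=168, r--
l=0 r=2: min(18,17)*2=34 best=168, r--

l=0, r=1, best area=168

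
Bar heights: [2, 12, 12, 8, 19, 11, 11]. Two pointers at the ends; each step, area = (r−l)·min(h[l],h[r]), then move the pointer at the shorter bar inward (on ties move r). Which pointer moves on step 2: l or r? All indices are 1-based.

r

[1,7] min(2,11)*6=12 best=12 * → l++
[2,7] min(12,11)*5=55 best=55 * → r--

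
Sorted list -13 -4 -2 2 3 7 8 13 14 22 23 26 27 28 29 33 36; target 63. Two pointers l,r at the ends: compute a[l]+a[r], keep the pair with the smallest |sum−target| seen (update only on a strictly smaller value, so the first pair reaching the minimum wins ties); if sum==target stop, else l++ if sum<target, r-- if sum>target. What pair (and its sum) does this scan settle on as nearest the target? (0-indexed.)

pair (27, 36) with sum 63 (|Δ|=0)

l=0 r=16: -13+36=23 d=40 *, l++
l=1 r=16: -4+36=32 d=31 *, l++
l=2 r=16: -2+36=34 d=29 *, l++
l=3 r=16: 2+36=38 d=25 *, l++
l=4 r=16: 3+36=39 d=24 *, l++
l=5 r=16: 7+36=43 d=20 *, l++
l=6 r=16: 8+36=44 d=19 *, l++
l=7 r=16: 13+36=49 d=14 *, l++
l=8 r=16: 14+36=50 d=13 *, l++
l=9 r=16: 22+36=58 d=5 *, l++
l=10 r=16: 23+36=59 d=4 *, l++
l=11 r=16: 26+36=62 d=1 *, l++
l=12 r=16: 27+36=63 d=0 *, stop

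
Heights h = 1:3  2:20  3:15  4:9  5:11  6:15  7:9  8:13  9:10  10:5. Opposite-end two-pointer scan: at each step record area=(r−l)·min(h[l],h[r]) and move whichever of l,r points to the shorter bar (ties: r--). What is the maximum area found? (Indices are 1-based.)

max area = 78

[1,10] min(3,5)*9=27 best=27 * → l++
[2,10] min(20,5)*8=40 best=40 * → r--
[2,9] min(20,10)*7=70 best=70 * → r--
[2,8] min(20,13)*6=78 best=78 * → r--
[2,7] min(20,9)*5=45 best=78 → r--
[2,6] min(20,15)*4=60 best=78 → r--
[2,5] min(20,11)*3=33 best=78 → r--
[2,4] min(20,9)*2=18 best=78 → r--
[2,3] min(20,15)*1=15 best=78 → r--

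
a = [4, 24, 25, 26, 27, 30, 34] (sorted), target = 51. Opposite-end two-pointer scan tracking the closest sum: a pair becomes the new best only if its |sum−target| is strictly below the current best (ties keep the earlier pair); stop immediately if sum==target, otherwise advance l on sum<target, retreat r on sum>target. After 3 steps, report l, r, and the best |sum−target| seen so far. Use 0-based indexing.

[0,6] 4+34=38 d=13 * → l++
[1,6] 24+34=58 d=7 * → r--
[1,5] 24+30=54 d=3 * → r--

l=1, r=4, best |Δ|=3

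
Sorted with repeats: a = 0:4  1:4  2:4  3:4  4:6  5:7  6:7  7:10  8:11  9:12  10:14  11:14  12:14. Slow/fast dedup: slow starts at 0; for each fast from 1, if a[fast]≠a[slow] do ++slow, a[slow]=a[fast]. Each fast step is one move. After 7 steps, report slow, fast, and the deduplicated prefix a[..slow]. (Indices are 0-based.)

(s=0,f=1) a[fast]=4=a[slow] dup → fast++
(s=0,f=2) a[fast]=4=a[slow] dup → fast++
(s=0,f=3) a[fast]=4=a[slow] dup → fast++
(s=0,f=4) a[fast]=6≠a[slow]=4 write a[1]=6 → slow++,fast++
(s=1,f=5) a[fast]=7≠a[slow]=6 write a[2]=7 → slow++,fast++
(s=2,f=6) a[fast]=7=a[slow] dup → fast++
(s=2,f=7) a[fast]=10≠a[slow]=7 write a[3]=10 → slow++,fast++

slow=3, fast=8, prefix=[4, 6, 7, 10]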